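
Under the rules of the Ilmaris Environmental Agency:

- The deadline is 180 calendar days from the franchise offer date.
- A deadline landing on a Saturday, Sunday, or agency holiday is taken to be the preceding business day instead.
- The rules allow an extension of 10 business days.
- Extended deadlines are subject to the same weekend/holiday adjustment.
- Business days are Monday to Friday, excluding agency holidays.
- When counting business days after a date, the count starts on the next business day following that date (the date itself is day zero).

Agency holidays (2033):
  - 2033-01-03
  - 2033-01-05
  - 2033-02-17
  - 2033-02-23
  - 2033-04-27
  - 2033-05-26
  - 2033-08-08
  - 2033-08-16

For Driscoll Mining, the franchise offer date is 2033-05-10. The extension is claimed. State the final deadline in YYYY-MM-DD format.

2033-11-18

From 2033-05-10, 180 calendar days later is 2033-11-06.
2033-11-06 falls on a Sunday. Rolling to the preceding business day gives 2033-11-04, a Friday.
Counting 10 further business days from 2033-11-04 reaches 2033-11-18.
Since 2033-11-18 is a Friday and not a holiday, the date is unchanged.
So the filing is due 2033-11-18.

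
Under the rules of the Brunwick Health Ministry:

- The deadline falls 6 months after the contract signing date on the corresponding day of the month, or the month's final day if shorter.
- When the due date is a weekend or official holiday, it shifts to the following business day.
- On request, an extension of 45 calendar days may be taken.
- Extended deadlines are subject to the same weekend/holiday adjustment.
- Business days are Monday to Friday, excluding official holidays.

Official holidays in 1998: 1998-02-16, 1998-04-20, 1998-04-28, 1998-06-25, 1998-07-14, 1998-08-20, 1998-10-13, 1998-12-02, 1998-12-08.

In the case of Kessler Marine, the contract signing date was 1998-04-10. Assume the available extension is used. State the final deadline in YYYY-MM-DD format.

1998-11-26

6 months after 1998-04-10, on the same day of the month, is 1998-10-10.
1998-10-10 is a Saturday; the next business day is 1998-10-12 (Monday).
Applying the 45-calendar-day extension: 1998-10-12 + 45 days = 1998-11-26.
Since 1998-11-26 is a Thursday and not a holiday, the date is unchanged.
Deadline: 1998-11-26.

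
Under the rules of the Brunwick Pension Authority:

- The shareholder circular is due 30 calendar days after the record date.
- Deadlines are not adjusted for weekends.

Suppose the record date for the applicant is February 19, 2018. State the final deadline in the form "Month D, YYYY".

Adding 30 calendar days to February 19, 2018 gives March 21, 2018.
March 21, 2018 falls on a Wednesday. The rules make no weekend/holiday allowance, so it remains March 21, 2018.
The final due date is March 21, 2018.

March 21, 2018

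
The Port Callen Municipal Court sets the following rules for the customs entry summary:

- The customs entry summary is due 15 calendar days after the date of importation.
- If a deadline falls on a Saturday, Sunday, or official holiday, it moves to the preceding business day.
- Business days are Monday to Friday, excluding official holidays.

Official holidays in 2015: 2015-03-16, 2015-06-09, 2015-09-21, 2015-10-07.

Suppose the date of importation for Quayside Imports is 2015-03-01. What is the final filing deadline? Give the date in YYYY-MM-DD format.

2015-03-13

Trigger date 2015-03-01 + 15 calendar days = 2015-03-16.
2015-03-16 falls on a listed holiday. Rolling to the preceding business day gives 2015-03-13, a Friday.
The final due date is 2015-03-13.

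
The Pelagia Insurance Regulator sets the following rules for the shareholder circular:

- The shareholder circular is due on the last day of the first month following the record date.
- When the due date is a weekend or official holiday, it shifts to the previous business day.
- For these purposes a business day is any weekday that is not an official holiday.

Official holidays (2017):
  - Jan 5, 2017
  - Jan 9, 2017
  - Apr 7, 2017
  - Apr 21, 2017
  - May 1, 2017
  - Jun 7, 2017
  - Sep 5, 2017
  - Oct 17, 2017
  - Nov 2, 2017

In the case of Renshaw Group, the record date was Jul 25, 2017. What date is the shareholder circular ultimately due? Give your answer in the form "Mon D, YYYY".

1 month after Jul 25, 2017 falls in August 2017; the last day of that month is Aug 31, 2017.
Aug 31, 2017 is a Thursday and not a listed holiday, so it stands.
Final deadline: Aug 31, 2017.

Aug 31, 2017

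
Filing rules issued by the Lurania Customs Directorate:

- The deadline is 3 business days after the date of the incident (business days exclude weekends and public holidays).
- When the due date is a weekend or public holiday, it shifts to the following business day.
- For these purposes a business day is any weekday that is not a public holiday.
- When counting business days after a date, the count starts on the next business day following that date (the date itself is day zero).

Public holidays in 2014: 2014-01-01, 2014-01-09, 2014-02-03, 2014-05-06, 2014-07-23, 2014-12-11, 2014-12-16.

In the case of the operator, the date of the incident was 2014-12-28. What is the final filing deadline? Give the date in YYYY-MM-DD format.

2014-12-31

3 business days after 2014-12-28, excluding weekends and holidays, is 2014-12-31.
2014-12-31 is a Wednesday and not a listed holiday, so it stands.
Final deadline: 2014-12-31.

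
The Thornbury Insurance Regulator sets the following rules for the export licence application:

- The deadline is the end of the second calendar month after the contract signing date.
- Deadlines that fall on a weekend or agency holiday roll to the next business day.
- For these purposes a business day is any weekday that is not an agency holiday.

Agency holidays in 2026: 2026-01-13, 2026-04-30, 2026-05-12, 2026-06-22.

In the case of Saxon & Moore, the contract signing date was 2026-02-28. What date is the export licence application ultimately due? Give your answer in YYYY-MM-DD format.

2026-05-01

The second month after 2026-02-28 is April 2026, whose last day is 2026-04-30.
2026-04-30 is a listed holiday; the next business day is 2026-05-01 (Friday).
Final deadline: 2026-05-01.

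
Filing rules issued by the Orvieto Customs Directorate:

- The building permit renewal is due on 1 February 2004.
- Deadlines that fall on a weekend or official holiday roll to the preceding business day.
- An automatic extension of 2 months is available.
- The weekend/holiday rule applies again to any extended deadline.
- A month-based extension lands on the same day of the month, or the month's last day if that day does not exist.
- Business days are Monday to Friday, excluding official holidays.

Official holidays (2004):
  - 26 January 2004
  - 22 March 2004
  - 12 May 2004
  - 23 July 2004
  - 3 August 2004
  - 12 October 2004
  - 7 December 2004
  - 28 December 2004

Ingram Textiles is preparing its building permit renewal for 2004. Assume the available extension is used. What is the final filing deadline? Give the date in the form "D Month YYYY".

30 March 2004

The statutory due date is 1 February 2004.
1 February 2004 falls on a Sunday. Rolling to the preceding business day gives 30 January 2004, a Friday.
The 2 months extension carries 30 January 2004 to 30 March 2004.
30 March 2004 falls on a Tuesday, which is a business day, so no adjustment is needed.
Deadline: 30 March 2004.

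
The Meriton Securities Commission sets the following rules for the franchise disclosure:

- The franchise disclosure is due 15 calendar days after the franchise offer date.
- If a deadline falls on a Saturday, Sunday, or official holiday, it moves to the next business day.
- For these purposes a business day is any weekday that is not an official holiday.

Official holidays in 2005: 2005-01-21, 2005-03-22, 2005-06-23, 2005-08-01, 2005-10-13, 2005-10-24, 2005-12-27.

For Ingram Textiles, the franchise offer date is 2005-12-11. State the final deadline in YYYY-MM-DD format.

2005-12-26

15 calendar days after 2005-12-11 is 2005-12-26.
Since 2005-12-26 is a Monday and not a holiday, the date is unchanged.
So the filing is due 2005-12-26.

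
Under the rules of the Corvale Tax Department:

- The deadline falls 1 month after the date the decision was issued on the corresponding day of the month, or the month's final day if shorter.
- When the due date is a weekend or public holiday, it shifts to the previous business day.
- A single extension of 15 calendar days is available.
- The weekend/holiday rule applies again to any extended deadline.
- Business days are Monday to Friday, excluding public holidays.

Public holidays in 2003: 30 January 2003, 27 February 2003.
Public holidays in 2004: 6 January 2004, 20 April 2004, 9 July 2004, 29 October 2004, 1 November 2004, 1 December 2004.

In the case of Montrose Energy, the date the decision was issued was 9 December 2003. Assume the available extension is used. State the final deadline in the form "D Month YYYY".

23 January 2004

1 month from 9 December 2003 is 9 January 2004.
9 January 2004 is a Friday and not a listed holiday, so it stands.
Add the 15 calendar-day extension to 9 January 2004: 24 January 2004.
24 January 2004 is a Saturday; the preceding business day is 23 January 2004 (Friday).
Final deadline: 23 January 2004.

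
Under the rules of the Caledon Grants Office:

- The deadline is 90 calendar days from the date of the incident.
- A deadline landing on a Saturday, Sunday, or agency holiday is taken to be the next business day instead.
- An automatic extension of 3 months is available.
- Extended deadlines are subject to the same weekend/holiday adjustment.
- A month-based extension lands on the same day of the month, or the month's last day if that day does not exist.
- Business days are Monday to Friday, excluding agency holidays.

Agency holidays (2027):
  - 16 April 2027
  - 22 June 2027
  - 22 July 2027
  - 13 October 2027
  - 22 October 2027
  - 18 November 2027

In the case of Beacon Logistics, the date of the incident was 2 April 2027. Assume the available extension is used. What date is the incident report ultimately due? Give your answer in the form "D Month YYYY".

1 October 2027

90 calendar days after 2 April 2027 is 1 July 2027.
1 July 2027 (Thursday) is already a business day.
Applying the 3 months extension: 3 months after 1 July 2027 is 1 October 2027.
Since 1 October 2027 is a Friday and not a holiday, the date is unchanged.
So the filing is due 1 October 2027.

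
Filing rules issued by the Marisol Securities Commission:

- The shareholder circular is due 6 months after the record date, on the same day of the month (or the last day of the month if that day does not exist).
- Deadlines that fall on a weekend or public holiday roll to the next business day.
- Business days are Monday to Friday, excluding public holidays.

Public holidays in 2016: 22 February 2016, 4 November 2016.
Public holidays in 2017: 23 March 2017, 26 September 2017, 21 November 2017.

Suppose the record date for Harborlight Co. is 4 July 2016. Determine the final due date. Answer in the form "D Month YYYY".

6 months from 4 July 2016 is 4 January 2017.
4 January 2017 (Wednesday) is already a business day.
Deadline: 4 January 2017.

4 January 2017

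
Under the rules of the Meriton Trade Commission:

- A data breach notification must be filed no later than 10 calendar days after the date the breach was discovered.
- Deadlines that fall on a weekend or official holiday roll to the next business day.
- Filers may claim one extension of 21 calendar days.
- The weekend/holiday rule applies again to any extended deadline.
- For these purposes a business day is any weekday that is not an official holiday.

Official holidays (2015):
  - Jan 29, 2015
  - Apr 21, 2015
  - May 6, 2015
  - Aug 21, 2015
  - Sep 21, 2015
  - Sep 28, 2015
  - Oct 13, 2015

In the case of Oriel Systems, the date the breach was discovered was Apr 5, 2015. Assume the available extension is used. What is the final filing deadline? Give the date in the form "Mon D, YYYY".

10 calendar days after Apr 5, 2015 is Apr 15, 2015.
Apr 15, 2015 is a Wednesday and not a listed holiday, so it stands.
Add the 21 calendar-day extension to Apr 15, 2015: May 6, 2015.
May 6, 2015 is a listed holiday, so it moves to the next business day, May 7, 2015 (Thursday).
The final due date is May 7, 2015.

May 7, 2015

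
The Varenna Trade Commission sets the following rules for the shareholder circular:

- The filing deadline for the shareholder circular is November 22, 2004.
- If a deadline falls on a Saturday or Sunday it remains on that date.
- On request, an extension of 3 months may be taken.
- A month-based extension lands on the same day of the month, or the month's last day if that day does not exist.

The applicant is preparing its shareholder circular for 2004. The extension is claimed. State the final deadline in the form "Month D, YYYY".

February 22, 2005

The stated deadline is November 22, 2004.
November 22, 2004 is a Monday; no weekend or holiday adjustment applies.
The 3 months extension carries November 22, 2004 to February 22, 2005.
February 22, 2005 falls on a Tuesday. The rules make no weekend/holiday allowance, so it remains February 22, 2005.
The final due date is February 22, 2005.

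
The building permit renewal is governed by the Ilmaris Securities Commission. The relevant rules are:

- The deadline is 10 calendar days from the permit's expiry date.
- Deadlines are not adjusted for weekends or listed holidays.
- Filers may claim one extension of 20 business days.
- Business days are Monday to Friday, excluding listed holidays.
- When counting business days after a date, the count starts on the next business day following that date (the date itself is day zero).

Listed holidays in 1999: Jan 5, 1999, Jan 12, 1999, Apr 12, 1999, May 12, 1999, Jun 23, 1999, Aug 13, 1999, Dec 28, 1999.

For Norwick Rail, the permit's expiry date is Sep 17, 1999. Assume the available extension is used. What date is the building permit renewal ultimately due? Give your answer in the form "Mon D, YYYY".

Adding 10 calendar days to Sep 17, 1999 gives Sep 27, 1999.
Sep 27, 1999 falls on a Monday. The rules make no weekend/holiday allowance, so it remains Sep 27, 1999.
The 20-business-day extension runs from Sep 27, 1999 to Oct 25, 1999.
Oct 25, 1999 falls on a Monday. The rules make no weekend/holiday allowance, so it remains Oct 25, 1999.
The final due date is Oct 25, 1999.

Oct 25, 1999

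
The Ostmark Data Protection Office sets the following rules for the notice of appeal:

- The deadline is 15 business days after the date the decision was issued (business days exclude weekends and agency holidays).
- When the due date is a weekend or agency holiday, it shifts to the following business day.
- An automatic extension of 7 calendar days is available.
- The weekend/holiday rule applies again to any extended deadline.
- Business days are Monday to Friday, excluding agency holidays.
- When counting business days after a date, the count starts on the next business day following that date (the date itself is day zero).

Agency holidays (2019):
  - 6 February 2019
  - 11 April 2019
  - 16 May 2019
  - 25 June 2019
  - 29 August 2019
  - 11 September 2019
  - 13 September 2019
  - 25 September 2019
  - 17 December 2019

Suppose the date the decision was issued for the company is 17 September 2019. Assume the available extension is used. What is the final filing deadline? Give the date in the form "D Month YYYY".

Counting 15 business days after 17 September 2019 (skipping weekends and listed holidays) reaches 9 October 2019.
Since 9 October 2019 is a Wednesday and not a holiday, the date is unchanged.
The 7-calendar-day extension moves the deadline from 9 October 2019 to 16 October 2019.
16 October 2019 is a Wednesday and not a listed holiday, so it stands.
The final due date is 16 October 2019.

16 October 2019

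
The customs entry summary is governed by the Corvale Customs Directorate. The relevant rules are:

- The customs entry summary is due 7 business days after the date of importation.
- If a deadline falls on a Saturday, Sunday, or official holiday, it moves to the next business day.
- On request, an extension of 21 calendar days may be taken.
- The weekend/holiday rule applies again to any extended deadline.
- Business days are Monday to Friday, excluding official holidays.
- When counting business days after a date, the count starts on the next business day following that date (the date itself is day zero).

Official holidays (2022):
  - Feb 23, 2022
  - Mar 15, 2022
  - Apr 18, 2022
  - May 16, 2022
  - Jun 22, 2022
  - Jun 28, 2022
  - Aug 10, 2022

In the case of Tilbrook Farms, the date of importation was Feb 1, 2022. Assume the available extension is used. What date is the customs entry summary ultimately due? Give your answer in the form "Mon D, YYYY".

Starting the day after Feb 1, 2022 and counting 7 business days lands on Feb 10, 2022.
Feb 10, 2022 is a Thursday and not a listed holiday, so it stands.
Add the 21 calendar-day extension to Feb 10, 2022: Mar 3, 2022.
Since Mar 3, 2022 is a Thursday and not a holiday, the date is unchanged.
So the filing is due Mar 3, 2022.

Mar 3, 2022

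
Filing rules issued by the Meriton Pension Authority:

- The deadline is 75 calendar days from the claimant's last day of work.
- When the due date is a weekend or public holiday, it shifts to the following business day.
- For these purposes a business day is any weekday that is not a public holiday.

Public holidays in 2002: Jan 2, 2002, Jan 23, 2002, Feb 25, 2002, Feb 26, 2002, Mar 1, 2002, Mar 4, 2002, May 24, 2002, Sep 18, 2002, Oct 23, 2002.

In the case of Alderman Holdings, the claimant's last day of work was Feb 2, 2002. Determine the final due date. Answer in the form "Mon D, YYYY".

Apr 18, 2002

Trigger date Feb 2, 2002 + 75 calendar days = Apr 18, 2002.
Apr 18, 2002 is a Thursday and not a listed holiday, so it stands.
So the filing is due Apr 18, 2002.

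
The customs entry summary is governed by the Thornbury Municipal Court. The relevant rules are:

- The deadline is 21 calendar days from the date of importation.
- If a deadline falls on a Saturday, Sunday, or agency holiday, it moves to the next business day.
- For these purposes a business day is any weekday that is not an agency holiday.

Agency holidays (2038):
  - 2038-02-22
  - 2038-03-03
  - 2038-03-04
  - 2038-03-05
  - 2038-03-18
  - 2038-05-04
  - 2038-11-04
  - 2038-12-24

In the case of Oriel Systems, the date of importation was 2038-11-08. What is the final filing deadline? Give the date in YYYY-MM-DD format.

2038-11-29

Trigger date 2038-11-08 + 21 calendar days = 2038-11-29.
2038-11-29 falls on a Monday, which is a business day, so no adjustment is needed.
So the filing is due 2038-11-29.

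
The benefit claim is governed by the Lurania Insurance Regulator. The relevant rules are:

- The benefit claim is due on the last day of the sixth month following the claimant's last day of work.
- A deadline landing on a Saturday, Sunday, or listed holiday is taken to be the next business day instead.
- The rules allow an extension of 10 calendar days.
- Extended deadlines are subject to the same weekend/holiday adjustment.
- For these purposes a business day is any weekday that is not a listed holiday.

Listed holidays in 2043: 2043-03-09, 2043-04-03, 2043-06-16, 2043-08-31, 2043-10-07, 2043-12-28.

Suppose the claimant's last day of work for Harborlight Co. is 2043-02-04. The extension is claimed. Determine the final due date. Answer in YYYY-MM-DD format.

6 months after 2043-02-04 falls in August 2043; the last day of that month is 2043-08-31.
2043-08-31 falls on a listed holiday. Rolling to the next business day gives 2043-09-01, a Tuesday.
With the 10-day extension, 2043-09-01 becomes 2043-09-11.
2043-09-11 falls on a Friday, which is a business day, so no adjustment is needed.
The final due date is 2043-09-11.

2043-09-11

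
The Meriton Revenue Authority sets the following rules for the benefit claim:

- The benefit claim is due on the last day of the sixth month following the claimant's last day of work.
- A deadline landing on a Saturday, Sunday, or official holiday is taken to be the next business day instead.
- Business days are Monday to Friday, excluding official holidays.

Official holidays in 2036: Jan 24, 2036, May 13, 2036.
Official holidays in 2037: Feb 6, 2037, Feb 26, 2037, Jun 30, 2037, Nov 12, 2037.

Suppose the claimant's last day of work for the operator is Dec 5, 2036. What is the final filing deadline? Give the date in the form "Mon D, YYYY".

6 months after Dec 5, 2036 falls in June 2037; the last day of that month is Jun 30, 2037.
Jun 30, 2037 is a listed holiday, so it moves to the next business day, Jul 1, 2037 (Wednesday).
So the filing is due Jul 1, 2037.

Jul 1, 2037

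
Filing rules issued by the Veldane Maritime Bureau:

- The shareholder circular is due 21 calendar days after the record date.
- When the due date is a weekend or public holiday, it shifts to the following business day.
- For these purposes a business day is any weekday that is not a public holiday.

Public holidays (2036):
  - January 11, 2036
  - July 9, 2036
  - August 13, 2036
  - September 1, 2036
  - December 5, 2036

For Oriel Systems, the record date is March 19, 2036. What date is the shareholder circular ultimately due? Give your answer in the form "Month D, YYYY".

April 9, 2036

Trigger date March 19, 2036 + 21 calendar days = April 9, 2036.
Since April 9, 2036 is a Wednesday and not a holiday, the date is unchanged.
Final deadline: April 9, 2036.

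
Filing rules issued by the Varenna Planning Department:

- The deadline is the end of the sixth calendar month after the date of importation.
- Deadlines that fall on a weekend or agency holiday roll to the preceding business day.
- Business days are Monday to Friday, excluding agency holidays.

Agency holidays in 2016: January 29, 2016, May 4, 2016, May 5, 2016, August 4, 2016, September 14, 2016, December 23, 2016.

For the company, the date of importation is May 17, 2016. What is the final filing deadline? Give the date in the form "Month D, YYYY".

6 months after May 17, 2016 is November 2016; that month ends on November 30, 2016.
Since November 30, 2016 is a Wednesday and not a holiday, the date is unchanged.
The final due date is November 30, 2016.

November 30, 2016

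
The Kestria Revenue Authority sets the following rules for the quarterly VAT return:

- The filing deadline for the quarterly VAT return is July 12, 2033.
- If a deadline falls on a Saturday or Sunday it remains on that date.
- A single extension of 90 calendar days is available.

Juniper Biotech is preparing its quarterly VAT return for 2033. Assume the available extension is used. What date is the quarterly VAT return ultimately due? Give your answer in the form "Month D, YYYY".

The statutory due date is July 12, 2033.
July 12, 2033 is a Tuesday; no weekend or holiday adjustment applies.
Applying the 90-calendar-day extension: July 12, 2033 + 90 days = October 10, 2033.
No adjustment is made for weekends or holidays, so October 10, 2033 stands.
Final deadline: October 10, 2033.

October 10, 2033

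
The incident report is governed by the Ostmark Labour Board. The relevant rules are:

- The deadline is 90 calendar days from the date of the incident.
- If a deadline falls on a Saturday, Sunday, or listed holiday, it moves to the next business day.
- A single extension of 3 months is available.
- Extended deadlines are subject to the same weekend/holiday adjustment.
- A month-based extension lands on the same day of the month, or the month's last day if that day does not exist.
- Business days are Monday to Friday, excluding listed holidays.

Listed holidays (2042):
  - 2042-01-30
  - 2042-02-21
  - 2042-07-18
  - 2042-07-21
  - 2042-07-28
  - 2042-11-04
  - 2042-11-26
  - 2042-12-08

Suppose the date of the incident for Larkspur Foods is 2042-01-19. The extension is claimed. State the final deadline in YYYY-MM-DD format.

2042-07-22

Adding 90 calendar days to 2042-01-19 gives 2042-04-19.
2042-04-19 falls on a Saturday. Rolling to the next business day gives 2042-04-21, a Monday.
The 3 months extension carries 2042-04-21 to 2042-07-21.
Because 2042-07-21 is a listed holiday, the deadline becomes 2042-07-22 (Tuesday).
Final deadline: 2042-07-22.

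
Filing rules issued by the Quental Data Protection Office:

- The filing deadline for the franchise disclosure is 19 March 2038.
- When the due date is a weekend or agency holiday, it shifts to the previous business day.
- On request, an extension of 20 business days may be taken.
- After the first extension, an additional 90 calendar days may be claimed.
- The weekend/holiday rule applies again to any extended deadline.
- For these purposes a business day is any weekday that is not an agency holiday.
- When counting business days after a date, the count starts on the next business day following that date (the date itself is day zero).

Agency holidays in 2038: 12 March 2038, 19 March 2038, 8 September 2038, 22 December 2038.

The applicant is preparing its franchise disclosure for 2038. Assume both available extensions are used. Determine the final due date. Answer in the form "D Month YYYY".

15 July 2038

Start from the fixed due date, 19 March 2038.
19 March 2038 is a listed holiday; the preceding business day is 18 March 2038 (Thursday).
Counting 20 further business days from 18 March 2038 reaches 16 April 2038.
Since 16 April 2038 is a Friday and not a holiday, the date is unchanged.
Applying the 90-calendar-day extension: 16 April 2038 + 90 days = 15 July 2038.
15 July 2038 (Thursday) is already a business day.
Final deadline: 15 July 2038.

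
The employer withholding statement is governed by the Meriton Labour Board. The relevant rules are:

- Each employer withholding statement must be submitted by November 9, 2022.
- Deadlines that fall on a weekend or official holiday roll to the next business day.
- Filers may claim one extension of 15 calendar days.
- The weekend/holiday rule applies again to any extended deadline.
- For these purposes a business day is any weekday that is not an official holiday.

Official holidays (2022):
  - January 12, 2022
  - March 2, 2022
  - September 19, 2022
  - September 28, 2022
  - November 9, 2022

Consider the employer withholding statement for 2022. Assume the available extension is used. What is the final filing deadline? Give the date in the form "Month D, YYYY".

Start from the fixed due date, November 9, 2022.
November 9, 2022 falls on a listed holiday. Rolling to the next business day gives November 10, 2022, a Thursday.
Applying the 15-calendar-day extension: November 10, 2022 + 15 days = November 25, 2022.
November 25, 2022 falls on a Friday, which is a business day, so no adjustment is needed.
Deadline: November 25, 2022.

November 25, 2022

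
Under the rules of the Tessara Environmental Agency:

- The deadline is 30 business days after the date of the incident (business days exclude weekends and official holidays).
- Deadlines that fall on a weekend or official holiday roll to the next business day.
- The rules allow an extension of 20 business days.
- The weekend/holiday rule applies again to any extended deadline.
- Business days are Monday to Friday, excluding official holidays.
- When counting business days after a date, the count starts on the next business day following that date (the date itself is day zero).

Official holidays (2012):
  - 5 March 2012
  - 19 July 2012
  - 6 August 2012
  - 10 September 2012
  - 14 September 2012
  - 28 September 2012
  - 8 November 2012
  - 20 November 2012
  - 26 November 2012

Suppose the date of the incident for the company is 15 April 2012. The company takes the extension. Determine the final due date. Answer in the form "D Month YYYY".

Starting the day after 15 April 2012 and counting 30 business days lands on 25 May 2012.
25 May 2012 falls on a Friday, which is a business day, so no adjustment is needed.
The 20-business-day extension runs from 25 May 2012 to 22 June 2012.
22 June 2012 falls on a Friday, which is a business day, so no adjustment is needed.
Final deadline: 22 June 2012.

22 June 2012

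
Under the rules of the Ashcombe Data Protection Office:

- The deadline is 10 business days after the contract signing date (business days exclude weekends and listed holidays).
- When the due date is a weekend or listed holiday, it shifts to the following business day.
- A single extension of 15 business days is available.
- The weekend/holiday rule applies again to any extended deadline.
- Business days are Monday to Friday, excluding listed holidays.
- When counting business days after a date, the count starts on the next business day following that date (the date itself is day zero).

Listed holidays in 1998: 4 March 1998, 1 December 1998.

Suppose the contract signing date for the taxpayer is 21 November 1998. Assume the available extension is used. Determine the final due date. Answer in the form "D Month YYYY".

Counting 10 business days after 21 November 1998 (skipping weekends and listed holidays) reaches 7 December 1998.
Since 7 December 1998 is a Monday and not a holiday, the date is unchanged.
Applying the 15-business-day extension: 15 business days after 7 December 1998 is 28 December 1998.
28 December 1998 falls on a Monday, which is a business day, so no adjustment is needed.
So the filing is due 28 December 1998.

28 December 1998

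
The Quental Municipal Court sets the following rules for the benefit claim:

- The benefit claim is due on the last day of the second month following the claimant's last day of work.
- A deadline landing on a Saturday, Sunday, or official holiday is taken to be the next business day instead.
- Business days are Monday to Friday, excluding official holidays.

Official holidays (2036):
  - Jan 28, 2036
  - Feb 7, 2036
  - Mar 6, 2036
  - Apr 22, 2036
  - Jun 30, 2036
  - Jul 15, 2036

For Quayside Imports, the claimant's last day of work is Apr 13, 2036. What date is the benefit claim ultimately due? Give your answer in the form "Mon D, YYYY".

Jul 1, 2036

2 months after Apr 13, 2036 falls in June 2036; the last day of that month is Jun 30, 2036.
Jun 30, 2036 falls on a listed holiday. Rolling to the next business day gives Jul 1, 2036, a Tuesday.
Final deadline: Jul 1, 2036.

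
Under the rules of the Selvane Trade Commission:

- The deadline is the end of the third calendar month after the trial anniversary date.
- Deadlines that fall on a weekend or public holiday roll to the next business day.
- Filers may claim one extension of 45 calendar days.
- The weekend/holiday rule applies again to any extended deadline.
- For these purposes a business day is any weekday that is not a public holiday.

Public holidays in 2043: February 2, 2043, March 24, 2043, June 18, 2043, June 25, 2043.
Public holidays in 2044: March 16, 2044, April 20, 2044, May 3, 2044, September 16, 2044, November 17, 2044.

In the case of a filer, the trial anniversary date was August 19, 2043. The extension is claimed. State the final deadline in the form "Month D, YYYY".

January 14, 2044

The third month after August 19, 2043 is November 2043, whose last day is November 30, 2043.
November 30, 2043 falls on a Monday, which is a business day, so no adjustment is needed.
Applying the 45-calendar-day extension: November 30, 2043 + 45 days = January 14, 2044.
January 14, 2044 falls on a Thursday, which is a business day, so no adjustment is needed.
The final due date is January 14, 2044.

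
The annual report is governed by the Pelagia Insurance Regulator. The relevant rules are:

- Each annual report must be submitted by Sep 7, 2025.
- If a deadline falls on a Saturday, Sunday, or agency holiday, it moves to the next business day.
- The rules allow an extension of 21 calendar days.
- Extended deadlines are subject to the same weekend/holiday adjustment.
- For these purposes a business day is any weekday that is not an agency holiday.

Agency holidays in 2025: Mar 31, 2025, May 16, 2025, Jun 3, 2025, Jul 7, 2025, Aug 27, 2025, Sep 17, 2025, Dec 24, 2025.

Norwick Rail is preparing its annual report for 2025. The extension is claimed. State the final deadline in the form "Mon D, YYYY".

The stated deadline is Sep 7, 2025.
Sep 7, 2025 is a Sunday, so it moves to the next business day, Sep 8, 2025 (Monday).
The 21-calendar-day extension moves the deadline from Sep 8, 2025 to Sep 29, 2025.
Sep 29, 2025 (Monday) is already a business day.
The final due date is Sep 29, 2025.

Sep 29, 2025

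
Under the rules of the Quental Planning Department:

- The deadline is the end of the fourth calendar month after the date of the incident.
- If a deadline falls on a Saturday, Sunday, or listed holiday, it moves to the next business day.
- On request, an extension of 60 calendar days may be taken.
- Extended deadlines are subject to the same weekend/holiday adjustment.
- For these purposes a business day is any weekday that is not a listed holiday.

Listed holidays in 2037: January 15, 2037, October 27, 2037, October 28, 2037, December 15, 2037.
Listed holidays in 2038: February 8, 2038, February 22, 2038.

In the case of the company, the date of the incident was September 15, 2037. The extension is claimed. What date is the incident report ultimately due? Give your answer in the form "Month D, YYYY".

April 2, 2038

The fourth month after September 15, 2037 is January 2038, whose last day is January 31, 2038.
January 31, 2038 is a Sunday, so it moves to the next business day, February 1, 2038 (Monday).
Add the 60 calendar-day extension to February 1, 2038: April 2, 2038.
Since April 2, 2038 is a Friday and not a holiday, the date is unchanged.
Deadline: April 2, 2038.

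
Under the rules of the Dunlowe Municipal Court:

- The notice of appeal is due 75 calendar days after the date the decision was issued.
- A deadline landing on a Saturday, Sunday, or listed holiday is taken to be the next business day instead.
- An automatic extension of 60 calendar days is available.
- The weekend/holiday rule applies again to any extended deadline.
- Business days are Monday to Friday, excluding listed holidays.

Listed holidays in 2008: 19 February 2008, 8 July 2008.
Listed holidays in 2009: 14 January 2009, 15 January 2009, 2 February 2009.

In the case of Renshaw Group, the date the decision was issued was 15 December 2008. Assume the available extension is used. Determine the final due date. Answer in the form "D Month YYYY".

1 May 2009

Trigger date 15 December 2008 + 75 calendar days = 28 February 2009.
28 February 2009 is a Saturday; the next business day is 2 March 2009 (Monday).
Add the 60 calendar-day extension to 2 March 2009: 1 May 2009.
1 May 2009 falls on a Friday, which is a business day, so no adjustment is needed.
The final due date is 1 May 2009.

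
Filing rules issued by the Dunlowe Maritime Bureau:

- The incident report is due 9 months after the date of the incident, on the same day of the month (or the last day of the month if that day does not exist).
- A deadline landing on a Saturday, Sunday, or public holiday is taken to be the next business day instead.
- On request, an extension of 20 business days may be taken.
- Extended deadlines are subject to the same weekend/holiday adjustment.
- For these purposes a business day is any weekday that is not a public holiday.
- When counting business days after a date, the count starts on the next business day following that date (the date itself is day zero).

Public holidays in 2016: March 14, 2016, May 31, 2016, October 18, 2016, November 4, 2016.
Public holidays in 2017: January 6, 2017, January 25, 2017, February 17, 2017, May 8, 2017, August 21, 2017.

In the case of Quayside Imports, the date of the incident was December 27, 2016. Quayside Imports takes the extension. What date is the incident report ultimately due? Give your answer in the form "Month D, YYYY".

October 25, 2017

9 months after December 27, 2016, on the same day of the month, is September 27, 2017.
September 27, 2017 (Wednesday) is already a business day.
Applying the 20-business-day extension: 20 business days after September 27, 2017 is October 25, 2017.
Since October 25, 2017 is a Wednesday and not a holiday, the date is unchanged.
The final due date is October 25, 2017.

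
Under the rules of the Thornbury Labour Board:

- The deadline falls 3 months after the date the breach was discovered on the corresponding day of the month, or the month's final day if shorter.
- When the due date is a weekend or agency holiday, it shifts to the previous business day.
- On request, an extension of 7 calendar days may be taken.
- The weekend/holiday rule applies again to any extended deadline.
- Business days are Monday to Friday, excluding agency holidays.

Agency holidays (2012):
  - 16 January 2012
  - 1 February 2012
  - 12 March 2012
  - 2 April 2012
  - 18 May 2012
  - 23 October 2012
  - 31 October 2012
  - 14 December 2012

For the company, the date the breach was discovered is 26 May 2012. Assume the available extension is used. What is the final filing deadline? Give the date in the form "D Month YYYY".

31 August 2012

3 months from 26 May 2012 is 26 August 2012.
26 August 2012 is a Sunday, so it moves to the preceding business day, 24 August 2012 (Friday).
Add the 7 calendar-day extension to 24 August 2012: 31 August 2012.
Since 31 August 2012 is a Friday and not a holiday, the date is unchanged.
The final due date is 31 August 2012.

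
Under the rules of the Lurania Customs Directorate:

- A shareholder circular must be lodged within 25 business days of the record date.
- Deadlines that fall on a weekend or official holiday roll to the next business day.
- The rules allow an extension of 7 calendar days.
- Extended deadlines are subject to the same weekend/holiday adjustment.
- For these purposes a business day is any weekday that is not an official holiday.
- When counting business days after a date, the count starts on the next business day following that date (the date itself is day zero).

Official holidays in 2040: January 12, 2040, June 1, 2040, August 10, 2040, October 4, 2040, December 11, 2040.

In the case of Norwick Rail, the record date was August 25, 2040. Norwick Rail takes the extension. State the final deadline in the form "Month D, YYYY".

October 5, 2040

Starting the day after August 25, 2040 and counting 25 business days lands on September 28, 2040.
Since September 28, 2040 is a Friday and not a holiday, the date is unchanged.
The 7-calendar-day extension moves the deadline from September 28, 2040 to October 5, 2040.
October 5, 2040 falls on a Friday, which is a business day, so no adjustment is needed.
Deadline: October 5, 2040.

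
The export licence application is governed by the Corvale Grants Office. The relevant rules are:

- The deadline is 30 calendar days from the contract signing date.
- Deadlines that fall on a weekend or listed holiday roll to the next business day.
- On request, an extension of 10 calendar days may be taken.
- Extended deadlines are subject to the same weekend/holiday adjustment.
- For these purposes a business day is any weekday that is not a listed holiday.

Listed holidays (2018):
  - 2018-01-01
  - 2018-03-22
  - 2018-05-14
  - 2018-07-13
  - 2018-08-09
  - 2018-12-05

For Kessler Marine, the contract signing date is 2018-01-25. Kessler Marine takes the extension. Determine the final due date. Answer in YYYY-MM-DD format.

2018-03-08

From 2018-01-25, 30 calendar days later is 2018-02-24.
2018-02-24 is a Saturday; the next business day is 2018-02-26 (Monday).
Add the 10 calendar-day extension to 2018-02-26: 2018-03-08.
2018-03-08 is a Thursday and not a listed holiday, so it stands.
Final deadline: 2018-03-08.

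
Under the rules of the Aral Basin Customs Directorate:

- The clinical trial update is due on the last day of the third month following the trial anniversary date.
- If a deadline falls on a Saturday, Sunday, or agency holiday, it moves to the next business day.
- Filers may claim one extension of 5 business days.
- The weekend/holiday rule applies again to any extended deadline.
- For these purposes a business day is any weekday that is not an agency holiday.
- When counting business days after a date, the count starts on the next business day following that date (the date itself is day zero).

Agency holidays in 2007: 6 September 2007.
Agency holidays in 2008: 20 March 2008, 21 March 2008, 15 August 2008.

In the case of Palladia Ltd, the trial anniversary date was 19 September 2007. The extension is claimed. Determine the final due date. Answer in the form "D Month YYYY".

3 months after 19 September 2007 is December 2007; that month ends on 31 December 2007.
31 December 2007 falls on a Monday, which is a business day, so no adjustment is needed.
Applying the 5-business-day extension: 5 business days after 31 December 2007 is 7 January 2008.
Since 7 January 2008 is a Monday and not a holiday, the date is unchanged.
Final deadline: 7 January 2008.

7 January 2008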